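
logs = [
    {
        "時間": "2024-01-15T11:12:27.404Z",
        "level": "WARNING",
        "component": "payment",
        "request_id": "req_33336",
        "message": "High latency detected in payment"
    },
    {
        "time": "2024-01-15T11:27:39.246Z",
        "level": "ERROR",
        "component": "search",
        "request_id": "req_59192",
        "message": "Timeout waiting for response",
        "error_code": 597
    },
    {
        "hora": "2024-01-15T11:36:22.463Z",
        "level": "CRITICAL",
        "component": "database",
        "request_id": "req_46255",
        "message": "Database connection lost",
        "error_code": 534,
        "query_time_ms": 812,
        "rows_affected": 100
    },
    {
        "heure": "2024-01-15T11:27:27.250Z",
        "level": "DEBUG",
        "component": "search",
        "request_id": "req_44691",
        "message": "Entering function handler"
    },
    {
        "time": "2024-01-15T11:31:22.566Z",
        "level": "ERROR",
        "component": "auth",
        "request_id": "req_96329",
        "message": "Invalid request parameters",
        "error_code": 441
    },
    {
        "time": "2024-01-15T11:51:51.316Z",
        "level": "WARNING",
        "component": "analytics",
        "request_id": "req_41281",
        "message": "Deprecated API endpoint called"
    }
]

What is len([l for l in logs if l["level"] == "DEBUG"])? 1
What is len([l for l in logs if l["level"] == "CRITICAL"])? 1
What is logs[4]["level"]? "ERROR"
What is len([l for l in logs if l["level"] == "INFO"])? 0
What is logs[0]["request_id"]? "req_33336"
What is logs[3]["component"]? "search"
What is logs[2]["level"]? "CRITICAL"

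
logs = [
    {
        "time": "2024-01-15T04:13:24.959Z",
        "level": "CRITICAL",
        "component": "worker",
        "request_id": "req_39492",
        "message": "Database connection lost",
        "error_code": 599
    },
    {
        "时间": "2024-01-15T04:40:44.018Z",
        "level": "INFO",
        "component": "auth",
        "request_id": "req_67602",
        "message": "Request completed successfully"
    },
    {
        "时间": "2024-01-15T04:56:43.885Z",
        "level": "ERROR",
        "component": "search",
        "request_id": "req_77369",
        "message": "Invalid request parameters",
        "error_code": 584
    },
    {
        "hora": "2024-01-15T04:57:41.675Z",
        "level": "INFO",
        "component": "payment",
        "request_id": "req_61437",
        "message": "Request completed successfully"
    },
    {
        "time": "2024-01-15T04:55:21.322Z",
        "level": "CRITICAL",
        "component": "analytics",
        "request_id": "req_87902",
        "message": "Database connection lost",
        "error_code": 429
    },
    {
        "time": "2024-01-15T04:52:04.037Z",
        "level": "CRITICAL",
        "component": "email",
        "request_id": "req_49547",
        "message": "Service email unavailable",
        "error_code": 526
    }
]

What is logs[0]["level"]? "CRITICAL"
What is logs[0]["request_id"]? "req_39492"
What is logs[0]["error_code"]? 599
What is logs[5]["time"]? "2024-01-15T04:52:04.037Z"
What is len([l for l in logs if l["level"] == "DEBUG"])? 0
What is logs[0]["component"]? "worker"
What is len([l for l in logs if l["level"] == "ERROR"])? 1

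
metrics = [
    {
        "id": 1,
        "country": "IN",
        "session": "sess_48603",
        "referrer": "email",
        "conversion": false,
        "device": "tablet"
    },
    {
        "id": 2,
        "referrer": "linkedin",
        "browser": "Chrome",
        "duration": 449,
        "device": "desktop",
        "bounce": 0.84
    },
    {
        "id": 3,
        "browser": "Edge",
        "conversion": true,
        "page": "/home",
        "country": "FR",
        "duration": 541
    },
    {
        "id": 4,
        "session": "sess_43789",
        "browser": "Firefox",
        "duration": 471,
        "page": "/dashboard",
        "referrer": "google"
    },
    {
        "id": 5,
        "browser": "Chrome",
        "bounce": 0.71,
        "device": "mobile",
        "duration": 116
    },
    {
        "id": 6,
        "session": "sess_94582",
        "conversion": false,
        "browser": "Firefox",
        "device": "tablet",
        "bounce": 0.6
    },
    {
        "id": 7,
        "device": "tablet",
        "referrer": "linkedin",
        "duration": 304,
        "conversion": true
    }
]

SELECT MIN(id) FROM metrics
1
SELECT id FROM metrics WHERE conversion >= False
[1, 3, 6, 7]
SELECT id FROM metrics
[1, 2, 3, 4, 5, 6, 7]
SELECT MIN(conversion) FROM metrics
False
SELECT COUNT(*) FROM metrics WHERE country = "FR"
1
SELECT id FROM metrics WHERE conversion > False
[3, 7]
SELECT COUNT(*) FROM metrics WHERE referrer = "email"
1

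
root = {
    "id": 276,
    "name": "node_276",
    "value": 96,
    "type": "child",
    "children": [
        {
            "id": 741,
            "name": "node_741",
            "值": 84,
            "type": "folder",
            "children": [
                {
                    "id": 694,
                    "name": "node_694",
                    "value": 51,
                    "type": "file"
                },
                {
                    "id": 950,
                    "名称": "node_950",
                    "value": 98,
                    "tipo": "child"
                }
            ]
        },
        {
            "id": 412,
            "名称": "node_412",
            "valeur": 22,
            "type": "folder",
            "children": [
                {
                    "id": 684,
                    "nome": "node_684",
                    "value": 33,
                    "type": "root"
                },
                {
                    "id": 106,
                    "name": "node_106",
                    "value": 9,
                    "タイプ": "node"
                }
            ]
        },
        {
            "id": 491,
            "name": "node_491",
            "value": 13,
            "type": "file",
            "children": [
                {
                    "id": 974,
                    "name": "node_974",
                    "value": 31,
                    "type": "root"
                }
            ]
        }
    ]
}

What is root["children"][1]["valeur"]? 22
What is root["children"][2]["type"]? "file"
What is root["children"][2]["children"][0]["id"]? 974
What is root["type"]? "child"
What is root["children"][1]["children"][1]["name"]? "node_106"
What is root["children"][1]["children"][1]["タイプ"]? "node"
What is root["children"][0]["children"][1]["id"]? 950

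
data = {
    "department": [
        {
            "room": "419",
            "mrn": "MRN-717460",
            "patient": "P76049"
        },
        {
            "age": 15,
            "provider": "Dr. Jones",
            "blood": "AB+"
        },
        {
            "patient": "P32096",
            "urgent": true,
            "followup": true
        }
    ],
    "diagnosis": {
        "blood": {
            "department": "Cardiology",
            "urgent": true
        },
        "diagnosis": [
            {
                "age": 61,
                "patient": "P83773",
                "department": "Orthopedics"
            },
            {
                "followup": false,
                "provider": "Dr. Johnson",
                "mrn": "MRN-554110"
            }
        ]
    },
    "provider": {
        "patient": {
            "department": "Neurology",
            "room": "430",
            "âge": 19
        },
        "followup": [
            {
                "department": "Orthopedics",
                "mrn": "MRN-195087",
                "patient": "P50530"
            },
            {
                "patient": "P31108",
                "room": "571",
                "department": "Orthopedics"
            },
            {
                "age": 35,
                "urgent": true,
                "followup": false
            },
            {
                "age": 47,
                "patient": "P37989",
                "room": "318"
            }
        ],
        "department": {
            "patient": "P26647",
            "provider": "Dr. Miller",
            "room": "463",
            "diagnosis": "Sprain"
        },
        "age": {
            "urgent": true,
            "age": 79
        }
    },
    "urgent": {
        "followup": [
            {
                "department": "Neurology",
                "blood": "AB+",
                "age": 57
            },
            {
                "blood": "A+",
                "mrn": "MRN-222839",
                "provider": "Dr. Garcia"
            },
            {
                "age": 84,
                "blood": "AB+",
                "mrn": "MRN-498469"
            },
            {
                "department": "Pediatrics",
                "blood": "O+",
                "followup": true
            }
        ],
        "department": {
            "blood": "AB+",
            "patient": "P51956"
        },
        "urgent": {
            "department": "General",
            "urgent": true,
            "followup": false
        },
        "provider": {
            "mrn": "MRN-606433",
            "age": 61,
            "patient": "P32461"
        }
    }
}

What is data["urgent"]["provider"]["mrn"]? "MRN-606433"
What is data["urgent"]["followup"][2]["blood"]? "AB+"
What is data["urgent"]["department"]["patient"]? "P51956"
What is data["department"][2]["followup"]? True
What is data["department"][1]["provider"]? "Dr. Jones"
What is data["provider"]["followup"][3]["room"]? "318"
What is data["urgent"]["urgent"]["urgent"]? True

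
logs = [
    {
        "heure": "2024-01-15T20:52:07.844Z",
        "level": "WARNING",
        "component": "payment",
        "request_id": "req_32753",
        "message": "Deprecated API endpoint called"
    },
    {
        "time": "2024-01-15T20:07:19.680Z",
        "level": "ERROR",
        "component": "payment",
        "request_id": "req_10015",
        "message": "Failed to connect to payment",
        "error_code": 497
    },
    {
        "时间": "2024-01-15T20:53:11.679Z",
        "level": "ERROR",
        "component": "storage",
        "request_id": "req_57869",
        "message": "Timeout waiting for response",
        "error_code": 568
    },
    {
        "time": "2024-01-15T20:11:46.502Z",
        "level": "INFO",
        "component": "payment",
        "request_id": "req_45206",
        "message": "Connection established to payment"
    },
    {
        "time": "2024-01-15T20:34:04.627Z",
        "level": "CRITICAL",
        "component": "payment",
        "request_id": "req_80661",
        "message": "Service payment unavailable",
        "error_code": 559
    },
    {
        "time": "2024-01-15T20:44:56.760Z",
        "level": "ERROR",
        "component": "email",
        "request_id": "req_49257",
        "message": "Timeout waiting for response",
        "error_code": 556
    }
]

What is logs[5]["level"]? "ERROR"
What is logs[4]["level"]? "CRITICAL"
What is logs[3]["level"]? "INFO"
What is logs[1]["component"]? "payment"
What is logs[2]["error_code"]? 568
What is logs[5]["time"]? "2024-01-15T20:44:56.760Z"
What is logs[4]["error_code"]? 559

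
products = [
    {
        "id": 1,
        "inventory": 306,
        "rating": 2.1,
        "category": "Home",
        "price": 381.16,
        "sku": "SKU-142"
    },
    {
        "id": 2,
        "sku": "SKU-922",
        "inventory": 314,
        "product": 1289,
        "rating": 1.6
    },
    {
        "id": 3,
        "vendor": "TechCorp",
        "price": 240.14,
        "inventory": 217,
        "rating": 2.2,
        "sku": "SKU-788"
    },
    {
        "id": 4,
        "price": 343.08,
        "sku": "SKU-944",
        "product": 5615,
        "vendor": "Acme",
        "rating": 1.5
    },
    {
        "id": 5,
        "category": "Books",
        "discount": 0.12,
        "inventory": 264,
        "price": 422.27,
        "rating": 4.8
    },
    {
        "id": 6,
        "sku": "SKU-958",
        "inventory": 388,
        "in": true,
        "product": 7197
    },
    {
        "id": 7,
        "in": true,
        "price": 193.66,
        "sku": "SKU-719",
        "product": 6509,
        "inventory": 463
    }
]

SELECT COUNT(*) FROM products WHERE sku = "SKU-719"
1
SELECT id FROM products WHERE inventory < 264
[3]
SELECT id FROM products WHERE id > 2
[3, 4, 5, 6, 7]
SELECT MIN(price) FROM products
193.66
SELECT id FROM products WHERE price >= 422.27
[5]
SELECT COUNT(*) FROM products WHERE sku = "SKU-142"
1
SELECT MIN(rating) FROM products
1.5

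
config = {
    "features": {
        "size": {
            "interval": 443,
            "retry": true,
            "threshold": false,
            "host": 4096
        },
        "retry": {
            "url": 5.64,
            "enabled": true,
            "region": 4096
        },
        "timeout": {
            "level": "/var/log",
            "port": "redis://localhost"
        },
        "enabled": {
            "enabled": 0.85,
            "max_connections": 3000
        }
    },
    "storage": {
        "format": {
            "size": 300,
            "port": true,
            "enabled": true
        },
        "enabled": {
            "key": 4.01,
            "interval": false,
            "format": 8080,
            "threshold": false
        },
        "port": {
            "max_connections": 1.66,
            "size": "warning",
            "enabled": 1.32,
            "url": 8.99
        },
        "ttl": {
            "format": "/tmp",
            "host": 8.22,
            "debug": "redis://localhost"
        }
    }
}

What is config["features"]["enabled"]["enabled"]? 0.85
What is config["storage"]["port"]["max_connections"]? 1.66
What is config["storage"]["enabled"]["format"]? 8080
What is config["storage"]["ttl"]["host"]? 8.22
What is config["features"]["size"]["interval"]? 443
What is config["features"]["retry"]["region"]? 4096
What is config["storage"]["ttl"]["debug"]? "redis://localhost"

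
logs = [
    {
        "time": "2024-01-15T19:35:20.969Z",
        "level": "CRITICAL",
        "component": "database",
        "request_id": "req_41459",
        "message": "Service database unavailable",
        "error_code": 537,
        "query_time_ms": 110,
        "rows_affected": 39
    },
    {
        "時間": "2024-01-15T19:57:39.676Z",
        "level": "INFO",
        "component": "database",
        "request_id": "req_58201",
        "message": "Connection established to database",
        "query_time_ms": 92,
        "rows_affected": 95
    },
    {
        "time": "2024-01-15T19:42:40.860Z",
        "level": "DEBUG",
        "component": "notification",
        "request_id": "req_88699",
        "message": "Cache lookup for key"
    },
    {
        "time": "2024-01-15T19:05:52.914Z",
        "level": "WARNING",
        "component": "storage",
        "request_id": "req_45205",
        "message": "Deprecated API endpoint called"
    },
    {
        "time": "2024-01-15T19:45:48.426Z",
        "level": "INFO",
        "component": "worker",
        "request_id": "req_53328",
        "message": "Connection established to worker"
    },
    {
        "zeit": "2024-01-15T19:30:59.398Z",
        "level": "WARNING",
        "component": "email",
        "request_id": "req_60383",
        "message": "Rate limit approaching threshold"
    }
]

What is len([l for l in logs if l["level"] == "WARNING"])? 2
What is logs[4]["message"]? "Connection established to worker"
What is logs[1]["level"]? "INFO"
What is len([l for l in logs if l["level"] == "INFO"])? 2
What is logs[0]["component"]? "database"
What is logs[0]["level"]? "CRITICAL"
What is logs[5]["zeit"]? "2024-01-15T19:30:59.398Z"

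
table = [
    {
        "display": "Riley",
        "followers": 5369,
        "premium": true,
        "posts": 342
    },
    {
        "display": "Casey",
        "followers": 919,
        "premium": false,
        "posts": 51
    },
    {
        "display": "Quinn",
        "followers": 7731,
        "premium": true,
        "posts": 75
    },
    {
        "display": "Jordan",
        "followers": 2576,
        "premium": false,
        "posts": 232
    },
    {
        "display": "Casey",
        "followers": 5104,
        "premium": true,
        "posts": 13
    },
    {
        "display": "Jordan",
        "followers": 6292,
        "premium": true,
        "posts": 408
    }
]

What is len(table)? 6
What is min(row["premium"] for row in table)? False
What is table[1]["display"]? "Casey"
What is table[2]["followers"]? 7731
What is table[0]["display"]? "Riley"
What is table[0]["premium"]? True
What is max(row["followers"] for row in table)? 7731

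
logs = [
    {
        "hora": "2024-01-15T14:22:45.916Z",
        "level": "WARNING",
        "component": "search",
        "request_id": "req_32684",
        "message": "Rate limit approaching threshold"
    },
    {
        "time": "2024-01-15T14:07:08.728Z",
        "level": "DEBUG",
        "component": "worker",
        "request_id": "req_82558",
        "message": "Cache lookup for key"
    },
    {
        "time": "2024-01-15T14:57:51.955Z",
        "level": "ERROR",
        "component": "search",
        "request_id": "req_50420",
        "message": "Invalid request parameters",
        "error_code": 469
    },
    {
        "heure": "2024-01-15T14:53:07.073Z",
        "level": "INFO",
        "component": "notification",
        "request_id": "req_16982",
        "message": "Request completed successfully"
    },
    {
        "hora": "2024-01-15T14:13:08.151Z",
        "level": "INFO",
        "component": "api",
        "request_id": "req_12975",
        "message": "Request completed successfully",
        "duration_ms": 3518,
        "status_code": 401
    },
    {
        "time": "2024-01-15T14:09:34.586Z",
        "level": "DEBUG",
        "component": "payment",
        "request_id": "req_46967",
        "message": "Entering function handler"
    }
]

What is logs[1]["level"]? "DEBUG"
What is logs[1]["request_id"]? "req_82558"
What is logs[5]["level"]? "DEBUG"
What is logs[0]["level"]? "WARNING"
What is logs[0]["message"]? "Rate limit approaching threshold"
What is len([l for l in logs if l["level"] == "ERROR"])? 1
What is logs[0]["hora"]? "2024-01-15T14:22:45.916Z"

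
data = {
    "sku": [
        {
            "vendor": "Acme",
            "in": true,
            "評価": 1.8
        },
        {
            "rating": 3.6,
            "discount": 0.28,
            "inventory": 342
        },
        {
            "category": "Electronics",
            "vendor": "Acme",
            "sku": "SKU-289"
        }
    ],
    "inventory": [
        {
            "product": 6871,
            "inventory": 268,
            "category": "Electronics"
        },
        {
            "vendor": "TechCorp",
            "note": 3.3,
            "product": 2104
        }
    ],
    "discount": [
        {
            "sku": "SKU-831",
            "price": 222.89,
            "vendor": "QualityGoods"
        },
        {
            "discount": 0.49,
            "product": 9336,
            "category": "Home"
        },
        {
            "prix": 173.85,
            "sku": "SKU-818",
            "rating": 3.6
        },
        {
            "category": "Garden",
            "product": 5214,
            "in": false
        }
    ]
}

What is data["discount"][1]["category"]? "Home"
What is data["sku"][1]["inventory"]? 342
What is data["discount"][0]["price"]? 222.89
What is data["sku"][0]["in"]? True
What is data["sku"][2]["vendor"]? "Acme"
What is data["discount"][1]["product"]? 9336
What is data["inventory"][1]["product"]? 2104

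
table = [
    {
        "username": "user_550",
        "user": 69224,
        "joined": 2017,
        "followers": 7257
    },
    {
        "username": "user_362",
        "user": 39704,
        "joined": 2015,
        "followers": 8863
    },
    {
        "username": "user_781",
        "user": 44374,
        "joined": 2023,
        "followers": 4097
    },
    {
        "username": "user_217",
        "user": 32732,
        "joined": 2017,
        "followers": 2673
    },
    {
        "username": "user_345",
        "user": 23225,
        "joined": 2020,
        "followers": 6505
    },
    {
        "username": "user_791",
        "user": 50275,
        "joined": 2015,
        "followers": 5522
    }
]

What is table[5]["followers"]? 5522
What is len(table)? 6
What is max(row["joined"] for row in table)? 2023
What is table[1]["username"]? "user_362"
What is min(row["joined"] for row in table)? 2015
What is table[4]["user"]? 23225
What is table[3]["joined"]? 2017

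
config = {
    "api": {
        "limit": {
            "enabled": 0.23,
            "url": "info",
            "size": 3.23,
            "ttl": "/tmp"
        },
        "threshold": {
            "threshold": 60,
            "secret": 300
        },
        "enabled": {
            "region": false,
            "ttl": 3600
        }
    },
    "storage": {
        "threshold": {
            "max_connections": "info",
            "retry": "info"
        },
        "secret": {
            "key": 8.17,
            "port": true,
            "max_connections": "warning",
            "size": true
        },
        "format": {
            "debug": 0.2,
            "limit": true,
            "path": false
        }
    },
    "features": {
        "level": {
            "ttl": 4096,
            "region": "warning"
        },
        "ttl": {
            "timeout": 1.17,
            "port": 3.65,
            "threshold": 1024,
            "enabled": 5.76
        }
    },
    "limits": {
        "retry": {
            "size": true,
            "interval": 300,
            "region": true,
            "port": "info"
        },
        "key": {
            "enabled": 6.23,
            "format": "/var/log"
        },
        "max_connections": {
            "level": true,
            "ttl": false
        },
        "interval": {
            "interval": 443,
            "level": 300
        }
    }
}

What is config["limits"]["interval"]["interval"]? 443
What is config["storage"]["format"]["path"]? False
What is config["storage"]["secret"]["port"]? True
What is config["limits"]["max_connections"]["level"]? True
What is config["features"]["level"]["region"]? "warning"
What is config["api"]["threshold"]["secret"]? 300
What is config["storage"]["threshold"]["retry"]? "info"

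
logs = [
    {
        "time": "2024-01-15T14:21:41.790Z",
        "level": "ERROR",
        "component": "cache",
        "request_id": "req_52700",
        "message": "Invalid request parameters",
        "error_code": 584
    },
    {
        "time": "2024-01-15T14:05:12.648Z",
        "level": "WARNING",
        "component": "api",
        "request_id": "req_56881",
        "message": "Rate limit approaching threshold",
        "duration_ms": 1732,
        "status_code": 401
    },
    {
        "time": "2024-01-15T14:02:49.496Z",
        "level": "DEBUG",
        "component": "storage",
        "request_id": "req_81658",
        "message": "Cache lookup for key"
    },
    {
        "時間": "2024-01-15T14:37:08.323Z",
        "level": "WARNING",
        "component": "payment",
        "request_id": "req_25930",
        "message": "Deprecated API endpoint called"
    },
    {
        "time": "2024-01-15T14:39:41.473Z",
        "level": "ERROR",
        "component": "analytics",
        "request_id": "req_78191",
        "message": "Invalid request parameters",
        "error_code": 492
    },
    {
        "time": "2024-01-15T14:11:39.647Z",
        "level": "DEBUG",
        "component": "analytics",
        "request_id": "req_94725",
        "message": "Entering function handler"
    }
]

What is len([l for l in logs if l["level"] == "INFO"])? 0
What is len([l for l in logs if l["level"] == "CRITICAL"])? 0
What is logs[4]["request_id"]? "req_78191"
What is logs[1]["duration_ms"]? 1732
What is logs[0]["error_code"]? 584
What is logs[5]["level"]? "DEBUG"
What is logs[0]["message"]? "Invalid request parameters"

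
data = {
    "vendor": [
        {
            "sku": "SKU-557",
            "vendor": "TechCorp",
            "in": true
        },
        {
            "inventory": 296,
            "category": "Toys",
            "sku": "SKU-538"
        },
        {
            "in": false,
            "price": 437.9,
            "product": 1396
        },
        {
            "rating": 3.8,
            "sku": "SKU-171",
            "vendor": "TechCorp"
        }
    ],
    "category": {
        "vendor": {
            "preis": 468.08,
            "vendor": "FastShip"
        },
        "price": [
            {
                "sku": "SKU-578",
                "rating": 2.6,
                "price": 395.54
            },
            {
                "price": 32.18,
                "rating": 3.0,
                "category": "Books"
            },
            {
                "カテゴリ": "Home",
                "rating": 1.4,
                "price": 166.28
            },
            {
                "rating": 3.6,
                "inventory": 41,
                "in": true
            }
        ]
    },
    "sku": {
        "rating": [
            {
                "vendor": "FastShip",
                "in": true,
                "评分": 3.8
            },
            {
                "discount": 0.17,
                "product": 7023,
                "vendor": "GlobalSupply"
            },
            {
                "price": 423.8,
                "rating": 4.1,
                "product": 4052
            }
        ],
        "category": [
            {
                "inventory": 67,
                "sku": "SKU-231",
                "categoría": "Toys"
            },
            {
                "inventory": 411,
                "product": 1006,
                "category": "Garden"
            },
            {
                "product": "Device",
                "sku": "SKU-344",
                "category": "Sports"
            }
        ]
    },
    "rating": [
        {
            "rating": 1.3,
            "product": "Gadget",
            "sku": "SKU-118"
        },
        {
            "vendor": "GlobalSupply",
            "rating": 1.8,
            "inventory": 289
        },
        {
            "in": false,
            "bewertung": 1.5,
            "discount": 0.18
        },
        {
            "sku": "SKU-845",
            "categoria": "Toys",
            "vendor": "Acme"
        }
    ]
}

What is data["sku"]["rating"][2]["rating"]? 4.1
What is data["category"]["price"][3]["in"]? True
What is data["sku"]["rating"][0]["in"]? True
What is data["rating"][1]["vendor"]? "GlobalSupply"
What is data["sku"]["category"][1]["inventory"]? 411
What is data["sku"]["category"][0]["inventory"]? 67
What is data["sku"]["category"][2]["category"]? "Sports"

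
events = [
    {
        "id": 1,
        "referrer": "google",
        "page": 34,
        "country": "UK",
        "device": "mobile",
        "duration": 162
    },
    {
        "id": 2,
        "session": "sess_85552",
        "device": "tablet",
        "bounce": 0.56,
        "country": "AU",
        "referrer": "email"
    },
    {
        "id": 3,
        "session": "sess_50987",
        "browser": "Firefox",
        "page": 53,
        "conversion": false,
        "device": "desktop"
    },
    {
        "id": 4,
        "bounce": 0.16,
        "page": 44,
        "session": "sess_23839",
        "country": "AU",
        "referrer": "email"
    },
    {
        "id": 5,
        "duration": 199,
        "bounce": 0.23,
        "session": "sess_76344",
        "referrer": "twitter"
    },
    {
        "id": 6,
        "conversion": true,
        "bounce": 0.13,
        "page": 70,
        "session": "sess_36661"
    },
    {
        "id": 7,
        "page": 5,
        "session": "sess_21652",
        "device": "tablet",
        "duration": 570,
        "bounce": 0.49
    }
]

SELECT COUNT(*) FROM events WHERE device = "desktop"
1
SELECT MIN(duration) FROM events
162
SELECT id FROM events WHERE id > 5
[6, 7]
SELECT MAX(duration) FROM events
570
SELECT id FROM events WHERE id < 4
[1, 2, 3]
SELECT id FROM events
[1, 2, 3, 4, 5, 6, 7]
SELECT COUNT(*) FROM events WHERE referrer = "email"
2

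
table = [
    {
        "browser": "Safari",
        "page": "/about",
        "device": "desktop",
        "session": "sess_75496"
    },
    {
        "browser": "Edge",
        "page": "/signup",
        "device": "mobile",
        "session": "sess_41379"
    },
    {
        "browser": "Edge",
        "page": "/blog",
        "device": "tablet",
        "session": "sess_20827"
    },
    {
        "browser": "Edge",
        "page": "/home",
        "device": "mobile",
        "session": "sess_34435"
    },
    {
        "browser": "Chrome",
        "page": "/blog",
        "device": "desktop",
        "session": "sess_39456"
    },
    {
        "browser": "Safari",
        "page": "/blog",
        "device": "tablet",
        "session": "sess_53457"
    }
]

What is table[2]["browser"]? "Edge"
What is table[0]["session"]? "sess_75496"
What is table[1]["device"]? "mobile"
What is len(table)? 6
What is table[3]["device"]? "mobile"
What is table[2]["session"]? "sess_20827"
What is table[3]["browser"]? "Edge"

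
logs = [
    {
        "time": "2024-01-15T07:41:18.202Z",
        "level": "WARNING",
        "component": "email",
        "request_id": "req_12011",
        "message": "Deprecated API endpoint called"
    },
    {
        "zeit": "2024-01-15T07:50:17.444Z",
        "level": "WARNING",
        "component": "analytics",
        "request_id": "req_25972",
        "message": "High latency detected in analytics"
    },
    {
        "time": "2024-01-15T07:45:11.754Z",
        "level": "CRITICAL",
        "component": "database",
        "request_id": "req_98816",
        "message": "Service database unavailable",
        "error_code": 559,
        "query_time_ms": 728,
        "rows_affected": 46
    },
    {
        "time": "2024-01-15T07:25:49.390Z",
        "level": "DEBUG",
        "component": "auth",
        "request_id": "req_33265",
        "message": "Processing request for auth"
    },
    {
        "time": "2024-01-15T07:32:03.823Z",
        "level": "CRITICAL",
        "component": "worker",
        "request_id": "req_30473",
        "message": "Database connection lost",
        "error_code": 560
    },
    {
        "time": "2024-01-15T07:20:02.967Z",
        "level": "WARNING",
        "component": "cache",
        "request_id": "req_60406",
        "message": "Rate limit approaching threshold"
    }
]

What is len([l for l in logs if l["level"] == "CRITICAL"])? 2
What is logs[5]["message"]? "Rate limit approaching threshold"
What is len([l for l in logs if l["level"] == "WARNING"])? 3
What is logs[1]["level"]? "WARNING"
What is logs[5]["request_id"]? "req_60406"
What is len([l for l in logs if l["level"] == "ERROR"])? 0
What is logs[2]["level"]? "CRITICAL"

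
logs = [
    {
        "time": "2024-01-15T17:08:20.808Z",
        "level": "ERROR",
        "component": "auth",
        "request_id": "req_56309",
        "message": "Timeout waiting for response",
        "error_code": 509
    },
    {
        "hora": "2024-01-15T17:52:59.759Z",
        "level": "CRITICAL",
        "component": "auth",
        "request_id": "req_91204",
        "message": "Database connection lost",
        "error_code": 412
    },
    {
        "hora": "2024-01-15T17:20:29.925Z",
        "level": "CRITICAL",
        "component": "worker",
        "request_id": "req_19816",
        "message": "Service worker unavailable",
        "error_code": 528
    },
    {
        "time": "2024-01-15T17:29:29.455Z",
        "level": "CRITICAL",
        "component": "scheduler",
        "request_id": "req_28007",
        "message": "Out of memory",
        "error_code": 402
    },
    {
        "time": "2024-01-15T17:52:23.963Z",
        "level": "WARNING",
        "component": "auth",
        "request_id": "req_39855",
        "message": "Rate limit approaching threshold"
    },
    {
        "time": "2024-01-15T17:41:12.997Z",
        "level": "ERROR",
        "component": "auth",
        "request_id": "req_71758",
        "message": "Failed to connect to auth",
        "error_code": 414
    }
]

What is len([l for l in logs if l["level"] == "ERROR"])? 2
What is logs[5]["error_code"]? 414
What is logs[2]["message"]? "Service worker unavailable"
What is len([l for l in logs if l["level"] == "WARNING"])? 1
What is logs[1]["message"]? "Database connection lost"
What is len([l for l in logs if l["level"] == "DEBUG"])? 0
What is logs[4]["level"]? "WARNING"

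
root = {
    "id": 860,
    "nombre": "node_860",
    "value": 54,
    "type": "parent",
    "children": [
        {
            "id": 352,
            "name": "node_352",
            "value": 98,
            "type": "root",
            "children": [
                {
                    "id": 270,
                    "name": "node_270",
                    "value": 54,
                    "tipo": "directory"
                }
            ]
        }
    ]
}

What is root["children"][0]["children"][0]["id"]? 270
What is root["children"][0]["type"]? "root"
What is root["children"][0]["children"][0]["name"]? "node_270"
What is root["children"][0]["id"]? 352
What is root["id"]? 860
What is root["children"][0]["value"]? 98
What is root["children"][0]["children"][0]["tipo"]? "directory"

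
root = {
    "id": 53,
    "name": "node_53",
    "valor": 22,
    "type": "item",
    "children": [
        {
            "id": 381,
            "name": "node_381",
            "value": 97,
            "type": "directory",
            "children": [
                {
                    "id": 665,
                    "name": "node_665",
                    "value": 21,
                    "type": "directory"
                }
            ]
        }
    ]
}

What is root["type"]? "item"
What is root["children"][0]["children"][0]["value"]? 21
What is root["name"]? "node_53"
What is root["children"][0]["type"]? "directory"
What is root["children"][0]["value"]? 97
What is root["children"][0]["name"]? "node_381"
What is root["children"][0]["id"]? 381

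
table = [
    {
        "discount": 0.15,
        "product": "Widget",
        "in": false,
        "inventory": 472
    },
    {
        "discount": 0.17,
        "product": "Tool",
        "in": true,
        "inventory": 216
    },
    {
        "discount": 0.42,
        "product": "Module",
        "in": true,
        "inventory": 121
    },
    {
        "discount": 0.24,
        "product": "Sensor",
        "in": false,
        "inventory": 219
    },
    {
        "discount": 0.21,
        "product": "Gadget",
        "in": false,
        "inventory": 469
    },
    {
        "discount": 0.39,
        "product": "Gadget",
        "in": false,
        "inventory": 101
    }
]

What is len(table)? 6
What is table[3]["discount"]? 0.24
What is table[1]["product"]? "Tool"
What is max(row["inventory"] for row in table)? 472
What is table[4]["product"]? "Gadget"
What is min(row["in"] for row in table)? False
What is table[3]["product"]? "Sensor"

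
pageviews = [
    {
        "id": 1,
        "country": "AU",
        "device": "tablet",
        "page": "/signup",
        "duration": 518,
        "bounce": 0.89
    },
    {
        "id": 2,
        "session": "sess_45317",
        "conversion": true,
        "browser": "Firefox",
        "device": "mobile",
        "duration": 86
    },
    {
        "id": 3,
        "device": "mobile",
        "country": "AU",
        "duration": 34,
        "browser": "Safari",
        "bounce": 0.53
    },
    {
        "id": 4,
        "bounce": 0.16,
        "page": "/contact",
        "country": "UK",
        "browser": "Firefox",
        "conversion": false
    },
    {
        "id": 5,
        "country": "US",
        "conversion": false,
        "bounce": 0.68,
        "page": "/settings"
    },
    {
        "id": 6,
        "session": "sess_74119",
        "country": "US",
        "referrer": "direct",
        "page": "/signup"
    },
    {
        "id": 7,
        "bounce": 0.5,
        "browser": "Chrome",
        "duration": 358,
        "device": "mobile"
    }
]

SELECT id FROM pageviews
[1, 2, 3, 4, 5, 6, 7]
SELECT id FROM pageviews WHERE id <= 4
[1, 2, 3, 4]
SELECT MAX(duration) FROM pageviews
518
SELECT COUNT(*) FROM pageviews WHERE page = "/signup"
2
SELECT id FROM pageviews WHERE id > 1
[2, 3, 4, 5, 6, 7]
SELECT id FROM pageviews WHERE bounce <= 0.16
[4]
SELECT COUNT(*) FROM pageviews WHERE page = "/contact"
1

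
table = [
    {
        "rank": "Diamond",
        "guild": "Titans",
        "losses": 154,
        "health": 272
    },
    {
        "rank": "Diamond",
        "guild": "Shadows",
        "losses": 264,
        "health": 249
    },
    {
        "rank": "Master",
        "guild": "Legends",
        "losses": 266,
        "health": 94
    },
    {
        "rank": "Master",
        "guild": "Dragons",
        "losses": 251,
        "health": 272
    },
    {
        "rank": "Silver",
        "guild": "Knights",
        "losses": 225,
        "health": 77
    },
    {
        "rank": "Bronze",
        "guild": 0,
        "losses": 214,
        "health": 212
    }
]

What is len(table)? 6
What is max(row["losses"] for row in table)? 266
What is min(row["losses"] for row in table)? 154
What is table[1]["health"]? 249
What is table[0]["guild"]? "Titans"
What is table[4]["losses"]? 225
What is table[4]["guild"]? "Knights"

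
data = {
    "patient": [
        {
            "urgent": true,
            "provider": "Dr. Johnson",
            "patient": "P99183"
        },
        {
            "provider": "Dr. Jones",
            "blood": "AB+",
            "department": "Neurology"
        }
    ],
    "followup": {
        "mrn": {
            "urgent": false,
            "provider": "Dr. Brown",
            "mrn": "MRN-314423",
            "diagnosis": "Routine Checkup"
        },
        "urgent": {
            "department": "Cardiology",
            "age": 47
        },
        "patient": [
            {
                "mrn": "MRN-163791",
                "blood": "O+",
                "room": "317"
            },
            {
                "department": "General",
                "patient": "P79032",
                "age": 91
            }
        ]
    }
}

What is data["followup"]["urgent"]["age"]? 47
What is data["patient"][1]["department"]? "Neurology"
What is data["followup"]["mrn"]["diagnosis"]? "Routine Checkup"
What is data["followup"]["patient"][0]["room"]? "317"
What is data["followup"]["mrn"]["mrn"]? "MRN-314423"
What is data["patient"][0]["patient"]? "P99183"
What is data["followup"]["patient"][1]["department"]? "General"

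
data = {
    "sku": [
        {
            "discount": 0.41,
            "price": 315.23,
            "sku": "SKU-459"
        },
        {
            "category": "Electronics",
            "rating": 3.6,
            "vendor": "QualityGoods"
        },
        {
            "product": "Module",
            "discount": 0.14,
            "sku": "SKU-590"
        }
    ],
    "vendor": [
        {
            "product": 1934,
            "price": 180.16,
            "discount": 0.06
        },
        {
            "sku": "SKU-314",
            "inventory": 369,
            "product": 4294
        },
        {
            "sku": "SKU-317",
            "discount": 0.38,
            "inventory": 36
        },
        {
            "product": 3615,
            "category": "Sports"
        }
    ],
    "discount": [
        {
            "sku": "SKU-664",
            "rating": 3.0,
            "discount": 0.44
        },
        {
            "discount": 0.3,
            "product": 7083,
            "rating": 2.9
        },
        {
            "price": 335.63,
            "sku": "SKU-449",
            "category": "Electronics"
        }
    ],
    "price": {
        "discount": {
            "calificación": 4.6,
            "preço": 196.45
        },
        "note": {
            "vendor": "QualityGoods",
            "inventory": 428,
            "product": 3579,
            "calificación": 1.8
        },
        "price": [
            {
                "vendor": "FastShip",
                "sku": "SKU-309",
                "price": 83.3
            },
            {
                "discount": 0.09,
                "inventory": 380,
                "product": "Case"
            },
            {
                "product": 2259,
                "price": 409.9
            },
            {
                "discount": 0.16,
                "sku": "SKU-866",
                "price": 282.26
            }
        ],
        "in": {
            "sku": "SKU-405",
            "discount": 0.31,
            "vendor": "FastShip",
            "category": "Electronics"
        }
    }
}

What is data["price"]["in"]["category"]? "Electronics"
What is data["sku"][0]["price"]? 315.23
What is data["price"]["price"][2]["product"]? 2259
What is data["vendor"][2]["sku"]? "SKU-317"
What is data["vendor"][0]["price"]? 180.16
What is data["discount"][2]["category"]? "Electronics"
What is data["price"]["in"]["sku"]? "SKU-405"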